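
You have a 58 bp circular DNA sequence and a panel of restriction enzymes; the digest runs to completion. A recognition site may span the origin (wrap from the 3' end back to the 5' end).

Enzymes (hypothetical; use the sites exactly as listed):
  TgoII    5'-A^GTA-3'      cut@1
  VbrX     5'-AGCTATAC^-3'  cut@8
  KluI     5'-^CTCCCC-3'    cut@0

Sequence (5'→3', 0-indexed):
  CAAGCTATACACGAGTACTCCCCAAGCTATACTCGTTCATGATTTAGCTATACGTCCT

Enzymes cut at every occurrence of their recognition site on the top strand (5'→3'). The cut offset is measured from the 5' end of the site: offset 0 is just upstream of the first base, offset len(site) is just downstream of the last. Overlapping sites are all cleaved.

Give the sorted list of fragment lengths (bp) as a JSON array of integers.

[3,4,15,15,21]

Scan for sites:
  TgoII (AGTA, off=1): starts [13] → cuts [14]
  VbrX (AGCTATAC, off=8): starts [2, 24, 45] → cuts [10, 32, 53]
  KluI (CTCCCC, off=0): starts [17] → cuts [17]

Pooled cuts: [10, 14, 17, 32, 53]

Fragments:
  10→14: 4 bp
  14→17: 3 bp
  17→32: 15 bp
  32→53: 21 bp
  53→10 (wrap): 58-53+10 = 15 bp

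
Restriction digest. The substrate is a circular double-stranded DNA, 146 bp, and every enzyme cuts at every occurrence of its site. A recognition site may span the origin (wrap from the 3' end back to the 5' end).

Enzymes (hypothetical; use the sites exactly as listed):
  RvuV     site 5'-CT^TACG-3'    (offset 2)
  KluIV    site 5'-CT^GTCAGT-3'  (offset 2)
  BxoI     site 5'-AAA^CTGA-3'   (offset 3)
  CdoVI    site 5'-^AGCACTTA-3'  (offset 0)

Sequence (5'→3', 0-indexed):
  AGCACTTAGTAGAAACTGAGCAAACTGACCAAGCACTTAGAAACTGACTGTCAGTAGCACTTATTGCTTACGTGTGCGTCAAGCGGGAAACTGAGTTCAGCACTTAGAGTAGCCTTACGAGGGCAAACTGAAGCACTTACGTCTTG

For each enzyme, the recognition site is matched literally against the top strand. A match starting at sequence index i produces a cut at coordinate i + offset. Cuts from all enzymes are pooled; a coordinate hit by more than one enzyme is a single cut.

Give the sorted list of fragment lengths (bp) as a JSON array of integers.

[4,6,6,6,7,8,9,9,12,12,13,15,17,22]

Scan for sites:
  RvuV CTTACG/2: at [66, 113, 135] ⇒ [68, 115, 137]
  KluIV CTGTCAGT/2: at [47] ⇒ [49]
  BxoI AAACTGA/3: at [12, 21, 40, 87, 124] ⇒ [15, 24, 43, 90, 127]
  CdoVI AGCACTTA/0: at [0, 31, 55, 98, 131] ⇒ [0, 31, 55, 98, 131]

Pooled cuts: [0, 15, 24, 31, 43, 49, 55, 68, 90, 98, 115, 127, 131, 137]

Fragment lengths:
  0→15: 15 bp
  15→24: 9 bp
  24→31: 7 bp
  31→43: 12 bp
  43→49: 6 bp
  49→55: 6 bp
  55→68: 13 bp
  68→90: 22 bp
  90→98: 8 bp
  98→115: 17 bp
  115→127: 12 bp
  127→131: 4 bp
  131→137: 6 bp
  137→0 (wrap): 146-137+0 = 9 bp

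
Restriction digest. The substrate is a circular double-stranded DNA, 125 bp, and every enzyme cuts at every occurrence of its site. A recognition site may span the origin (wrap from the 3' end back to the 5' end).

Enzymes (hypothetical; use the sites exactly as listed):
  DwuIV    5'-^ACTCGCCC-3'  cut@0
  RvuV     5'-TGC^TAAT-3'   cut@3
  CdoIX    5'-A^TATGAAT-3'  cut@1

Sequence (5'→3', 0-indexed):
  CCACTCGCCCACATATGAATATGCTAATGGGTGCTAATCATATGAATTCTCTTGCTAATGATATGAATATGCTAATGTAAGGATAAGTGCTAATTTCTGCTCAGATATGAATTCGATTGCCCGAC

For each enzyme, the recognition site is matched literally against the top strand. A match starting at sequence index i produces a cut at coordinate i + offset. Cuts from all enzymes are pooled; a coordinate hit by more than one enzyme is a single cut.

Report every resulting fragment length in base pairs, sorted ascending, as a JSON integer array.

Per-enzyme occurrences:
  DwuIV ACTCGCCC/0: at [2] ⇒ [2]
  RvuV TGCTAAT/3: at [21, 31, 52, 69, 87] ⇒ [24, 34, 55, 72, 90]
  CdoIX ATATGAAT/1: at [12, 39, 60, 104] ⇒ [13, 40, 61, 105]

Pooled cuts: [2, 13, 24, 34, 40, 55, 61, 72, 90, 105]

Fragments:
  2→13: 11 bp
  13→24: 11 bp
  24→34: 10 bp
  34→40: 6 bp
  40→55: 15 bp
  55→61: 6 bp
  61→72: 11 bp
  72→90: 18 bp
  90→105: 15 bp
  105→2 (wrap): 125-105+2 = 22 bp

[6,6,10,11,11,11,15,15,18,22]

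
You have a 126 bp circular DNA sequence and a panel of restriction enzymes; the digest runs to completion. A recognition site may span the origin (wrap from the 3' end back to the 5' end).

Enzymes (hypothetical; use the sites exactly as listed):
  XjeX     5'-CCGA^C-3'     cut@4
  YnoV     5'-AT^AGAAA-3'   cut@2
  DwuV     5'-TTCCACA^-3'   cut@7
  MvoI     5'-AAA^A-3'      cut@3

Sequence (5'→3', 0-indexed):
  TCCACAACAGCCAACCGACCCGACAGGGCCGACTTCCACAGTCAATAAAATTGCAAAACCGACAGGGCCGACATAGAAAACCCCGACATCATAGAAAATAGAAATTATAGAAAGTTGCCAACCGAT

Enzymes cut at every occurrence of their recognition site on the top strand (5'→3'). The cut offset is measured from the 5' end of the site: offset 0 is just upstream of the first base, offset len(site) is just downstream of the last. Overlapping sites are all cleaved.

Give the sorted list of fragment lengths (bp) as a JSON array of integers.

[2,3,5,5,5,5,6,7,8,8,9,9,9,9,12,24]

Scan for sites:
  XjeX (CCGAC, off=4): starts [14, 19, 28, 58, 67, 82] → cuts [18, 23, 32, 62, 71, 86]
  YnoV (ATAGAAA, off=2): starts [72, 90, 97, 106] → cuts [74, 92, 99, 108]
  DwuV (TTCCACA, off=7): starts [33, 125] → cuts [6, 40]
  MvoI (AAAA, off=3): starts [46, 54, 76, 94] → cuts [49, 57, 79, 97]

All cut coordinates (distinct, sorted): [6, 18, 23, 32, 40, 49, 57, 62, 71, 74, 79, 86, 92, 97, 99, 108]

Fragment lengths:
  6→18: 12 bp
  18→23: 5 bp
  23→32: 9 bp
  32→40: 8 bp
  40→49: 9 bp
  49→57: 8 bp
  57→62: 5 bp
  62→71: 9 bp
  71→74: 3 bp
  74→79: 5 bp
  79→86: 7 bp
  86→92: 6 bp
  92→97: 5 bp
  97→99: 2 bp
  99→108: 9 bp
  108→6 (wrap): 126-108+6 = 24 bp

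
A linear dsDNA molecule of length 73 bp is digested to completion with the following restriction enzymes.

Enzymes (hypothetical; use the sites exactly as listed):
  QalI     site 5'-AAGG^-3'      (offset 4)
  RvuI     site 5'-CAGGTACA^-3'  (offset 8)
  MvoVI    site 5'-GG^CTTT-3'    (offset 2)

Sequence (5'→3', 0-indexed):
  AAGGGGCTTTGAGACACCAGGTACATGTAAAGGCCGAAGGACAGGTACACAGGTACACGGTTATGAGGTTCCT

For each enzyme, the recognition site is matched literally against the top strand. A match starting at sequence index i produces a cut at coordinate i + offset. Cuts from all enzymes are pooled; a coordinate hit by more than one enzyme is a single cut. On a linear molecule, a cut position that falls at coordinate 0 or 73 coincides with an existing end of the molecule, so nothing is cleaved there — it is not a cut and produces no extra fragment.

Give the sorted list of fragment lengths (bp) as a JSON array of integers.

[2,4,7,8,8,9,16,19]

Site scan:
  QalI (AAGG, off=4): starts [0, 29, 36] → cuts [4, 33, 40]
  RvuI (CAGGTACA, off=8): starts [17, 41, 49] → cuts [25, 49, 57]
  MvoVI (GGCTTT, off=2): starts [4] → cuts [6]

Pooled cuts: [4, 6, 25, 33, 40, 49, 57]

Fragment lengths:
  [0,4): 4 bp
  [4,6): 2 bp
  [6,25): 19 bp
  [25,33): 8 bp
  [33,40): 7 bp
  [40,49): 9 bp
  [49,57): 8 bp
  [57,73): 16 bp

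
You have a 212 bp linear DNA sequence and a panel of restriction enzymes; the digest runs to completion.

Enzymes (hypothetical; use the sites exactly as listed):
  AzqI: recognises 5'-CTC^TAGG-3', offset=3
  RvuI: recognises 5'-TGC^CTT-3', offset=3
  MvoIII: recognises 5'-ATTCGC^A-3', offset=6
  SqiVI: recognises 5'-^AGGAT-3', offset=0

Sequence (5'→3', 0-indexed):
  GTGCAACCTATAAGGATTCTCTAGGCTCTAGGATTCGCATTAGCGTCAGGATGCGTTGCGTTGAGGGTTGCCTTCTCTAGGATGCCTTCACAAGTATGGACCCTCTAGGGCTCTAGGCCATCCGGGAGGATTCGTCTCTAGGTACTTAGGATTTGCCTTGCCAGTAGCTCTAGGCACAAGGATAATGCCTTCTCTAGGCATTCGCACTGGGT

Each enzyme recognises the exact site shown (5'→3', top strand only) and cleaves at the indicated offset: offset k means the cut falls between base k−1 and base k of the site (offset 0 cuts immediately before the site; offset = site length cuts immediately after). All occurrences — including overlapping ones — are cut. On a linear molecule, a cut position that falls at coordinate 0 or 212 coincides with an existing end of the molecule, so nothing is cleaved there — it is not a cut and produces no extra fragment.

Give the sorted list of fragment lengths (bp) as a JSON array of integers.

[1,1,6,6,7,7,7,8,8,9,9,9,9,9,10,11,12,12,13,14,20,24]

Site scan:
  AzqI (CTCTAGG, off=3): starts [18, 25, 74, 102, 110, 135, 167, 191] → cuts [21, 28, 77, 105, 113, 138, 170, 194]
  RvuI (TGCCTT, off=3): starts [68, 82, 153, 185] → cuts [71, 85, 156, 188]
  MvoIII (ATTCGCA, off=6): starts [32, 199] → cuts [38, 205]
  SqiVI (AGGAT, off=0): starts [12, 29, 47, 78, 126, 147, 178] → cuts [12, 29, 47, 78, 126, 147, 178]

All cut coordinates (distinct, sorted): [12, 21, 28, 29, 38, 47, 71, 77, 78, 85, 105, 113, 126, 138, 147, 156, 170, 178, 188, 194, 205]

Fragments:
  [0,12): 12 bp
  [12,21): 9 bp
  [21,28): 7 bp
  [28,29): 1 bp
  [29,38): 9 bp
  [38,47): 9 bp
  [47,71): 24 bp
  [71,77): 6 bp
  [77,78): 1 bp
  [78,85): 7 bp
  [85,105): 20 bp
  [105,113): 8 bp
  [113,126): 13 bp
  [126,138): 12 bp
  [138,147): 9 bp
  [147,156): 9 bp
  [156,170): 14 bp
  [170,178): 8 bp
  [178,188): 10 bp
  [188,194): 6 bp
  [194,205): 11 bp
  [205,212): 7 bp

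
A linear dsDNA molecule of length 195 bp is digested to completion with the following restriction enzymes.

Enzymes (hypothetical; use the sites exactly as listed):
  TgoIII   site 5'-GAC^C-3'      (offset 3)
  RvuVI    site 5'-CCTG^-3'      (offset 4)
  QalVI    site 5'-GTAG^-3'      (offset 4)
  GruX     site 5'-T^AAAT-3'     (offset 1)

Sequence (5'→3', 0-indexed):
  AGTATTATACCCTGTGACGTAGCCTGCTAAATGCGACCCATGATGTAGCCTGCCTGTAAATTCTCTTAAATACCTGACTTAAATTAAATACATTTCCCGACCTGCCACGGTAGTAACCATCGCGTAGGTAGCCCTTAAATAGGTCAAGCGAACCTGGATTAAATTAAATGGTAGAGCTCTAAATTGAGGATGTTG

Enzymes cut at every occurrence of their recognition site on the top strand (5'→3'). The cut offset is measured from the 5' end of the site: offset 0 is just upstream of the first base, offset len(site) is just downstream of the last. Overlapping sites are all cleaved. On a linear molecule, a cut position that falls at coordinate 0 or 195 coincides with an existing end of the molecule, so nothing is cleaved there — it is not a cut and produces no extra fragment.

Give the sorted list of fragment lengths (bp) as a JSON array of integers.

[1,2,3,4,4,4,4,4,4,5,5,5,6,8,9,9,9,9,10,11,14,14,15,16,20]

Per-enzyme occurrences:
  TgoIII (GACC, off=3): starts [34, 98] → cuts [37, 101]
  RvuVI (CCTG, off=4): starts [10, 22, 48, 52, 72, 100, 152] → cuts [14, 26, 52, 56, 76, 104, 156]
  QalVI (GTAG, off=4): starts [18, 44, 109, 123, 127, 170] → cuts [22, 48, 113, 127, 131, 174]
  GruX (TAAAT, off=1): starts [27, 56, 66, 79, 84, 135, 159, 164, 179] → cuts [28, 57, 67, 80, 85, 136, 160, 165, 180]

All cut coordinates (distinct, sorted): [14, 22, 26, 28, 37, 48, 52, 56, 57, 67, 76, 80, 85, 101, 104, 113, 127, 131, 136, 156, 160, 165, 174, 180]

Fragments:
  [0,14): 14 bp
  [14,22): 8 bp
  [22,26): 4 bp
  [26,28): 2 bp
  [28,37): 9 bp
  [37,48): 11 bp
  [48,52): 4 bp
  [52,56): 4 bp
  [56,57): 1 bp
  [57,67): 10 bp
  [67,76): 9 bp
  [76,80): 4 bp
  [80,85): 5 bp
  [85,101): 16 bp
  [101,104): 3 bp
  [104,113): 9 bp
  [113,127): 14 bp
  [127,131): 4 bp
  [131,136): 5 bp
  [136,156): 20 bp
  [156,160): 4 bp
  [160,165): 5 bp
  [165,174): 9 bp
  [174,180): 6 bp
  [180,195): 15 bp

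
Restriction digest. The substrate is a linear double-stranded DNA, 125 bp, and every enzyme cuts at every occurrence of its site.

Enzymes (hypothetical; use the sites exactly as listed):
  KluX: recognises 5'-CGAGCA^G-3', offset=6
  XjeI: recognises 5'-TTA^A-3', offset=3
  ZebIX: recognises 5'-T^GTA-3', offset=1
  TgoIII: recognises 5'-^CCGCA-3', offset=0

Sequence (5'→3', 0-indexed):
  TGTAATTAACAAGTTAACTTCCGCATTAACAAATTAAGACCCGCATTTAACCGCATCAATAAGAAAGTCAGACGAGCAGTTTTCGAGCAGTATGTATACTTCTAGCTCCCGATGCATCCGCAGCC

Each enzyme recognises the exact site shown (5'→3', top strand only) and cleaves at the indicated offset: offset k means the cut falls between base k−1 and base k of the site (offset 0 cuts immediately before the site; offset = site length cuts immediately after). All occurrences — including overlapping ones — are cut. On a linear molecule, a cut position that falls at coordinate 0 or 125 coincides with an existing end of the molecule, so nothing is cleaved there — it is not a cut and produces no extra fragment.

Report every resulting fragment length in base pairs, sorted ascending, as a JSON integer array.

[1,1,4,4,4,7,8,8,8,8,9,11,24,28]

Per-enzyme occurrences:
  KluX (CGAGCAG, off=6): starts [72, 83] → cuts [78, 89]
  XjeI (TTAA, off=3): starts [5, 13, 25, 33, 46] → cuts [8, 16, 28, 36, 49]
  ZebIX (TGTA, off=1): starts [0, 92] → cuts [1, 93]
  TgoIII (CCGCA, off=0): starts [20, 40, 50, 117] → cuts [20, 40, 50, 117]

Pooled cuts: [1, 8, 16, 20, 28, 36, 40, 49, 50, 78, 89, 93, 117]

Fragment lengths:
  [0,1): 1 bp
  [1,8): 7 bp
  [8,16): 8 bp
  [16,20): 4 bp
  [20,28): 8 bp
  [28,36): 8 bp
  [36,40): 4 bp
  [40,49): 9 bp
  [49,50): 1 bp
  [50,78): 28 bp
  [78,89): 11 bp
  [89,93): 4 bp
  [93,117): 24 bp
  [117,125): 8 bp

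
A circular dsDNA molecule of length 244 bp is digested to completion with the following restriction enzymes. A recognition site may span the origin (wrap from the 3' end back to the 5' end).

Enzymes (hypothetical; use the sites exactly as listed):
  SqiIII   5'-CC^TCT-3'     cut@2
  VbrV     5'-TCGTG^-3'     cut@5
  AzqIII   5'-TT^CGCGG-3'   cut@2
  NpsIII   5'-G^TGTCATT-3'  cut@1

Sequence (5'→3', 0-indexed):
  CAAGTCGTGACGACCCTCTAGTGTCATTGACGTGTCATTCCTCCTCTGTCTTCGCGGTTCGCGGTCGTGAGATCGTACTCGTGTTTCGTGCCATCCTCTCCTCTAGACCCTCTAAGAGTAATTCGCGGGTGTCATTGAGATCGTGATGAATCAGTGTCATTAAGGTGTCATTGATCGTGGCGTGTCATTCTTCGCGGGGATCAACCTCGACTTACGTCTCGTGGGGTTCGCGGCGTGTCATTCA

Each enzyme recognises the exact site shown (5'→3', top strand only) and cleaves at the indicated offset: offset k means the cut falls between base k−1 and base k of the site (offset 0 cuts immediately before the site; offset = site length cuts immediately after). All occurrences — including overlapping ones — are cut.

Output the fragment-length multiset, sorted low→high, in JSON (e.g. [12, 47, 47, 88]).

[3,5,5,5,6,6,7,7,7,7,8,9,9,10,10,11,11,12,13,14,14,16,18,31]

Per-enzyme occurrences:
  SqiIII CCTCT/2: at [14, 42, 94, 99, 108] ⇒ [16, 44, 96, 101, 110]
  VbrV TCGTG/5: at [4, 64, 78, 85, 140, 174, 218] ⇒ [9, 69, 83, 90, 145, 179, 223]
  AzqIII TTCGCGG/2: at [50, 57, 121, 190, 226] ⇒ [52, 59, 123, 192, 228]
  NpsIII GTGTCATT/1: at [20, 31, 128, 153, 164, 181, 234] ⇒ [21, 32, 129, 154, 165, 182, 235]

Pooled cuts: [9, 16, 21, 32, 44, 52, 59, 69, 83, 90, 96, 101, 110, 123, 129, 145, 154, 165, 179, 182, 192, 223, 228, 235]

Fragments:
  9→16: 7 bp
  16→21: 5 bp
  21→32: 11 bp
  32→44: 12 bp
  44→52: 8 bp
  52→59: 7 bp
  59→69: 10 bp
  69→83: 14 bp
  83→90: 7 bp
  90→96: 6 bp
  96→101: 5 bp
  101→110: 9 bp
  110→123: 13 bp
  123→129: 6 bp
  129→145: 16 bp
  145→154: 9 bp
  154→165: 11 bp
  165→179: 14 bp
  179→182: 3 bp
  182→192: 10 bp
  192→223: 31 bp
  223→228: 5 bp
  228→235: 7 bp
  235→9 (wrap): 244-235+9 = 18 bp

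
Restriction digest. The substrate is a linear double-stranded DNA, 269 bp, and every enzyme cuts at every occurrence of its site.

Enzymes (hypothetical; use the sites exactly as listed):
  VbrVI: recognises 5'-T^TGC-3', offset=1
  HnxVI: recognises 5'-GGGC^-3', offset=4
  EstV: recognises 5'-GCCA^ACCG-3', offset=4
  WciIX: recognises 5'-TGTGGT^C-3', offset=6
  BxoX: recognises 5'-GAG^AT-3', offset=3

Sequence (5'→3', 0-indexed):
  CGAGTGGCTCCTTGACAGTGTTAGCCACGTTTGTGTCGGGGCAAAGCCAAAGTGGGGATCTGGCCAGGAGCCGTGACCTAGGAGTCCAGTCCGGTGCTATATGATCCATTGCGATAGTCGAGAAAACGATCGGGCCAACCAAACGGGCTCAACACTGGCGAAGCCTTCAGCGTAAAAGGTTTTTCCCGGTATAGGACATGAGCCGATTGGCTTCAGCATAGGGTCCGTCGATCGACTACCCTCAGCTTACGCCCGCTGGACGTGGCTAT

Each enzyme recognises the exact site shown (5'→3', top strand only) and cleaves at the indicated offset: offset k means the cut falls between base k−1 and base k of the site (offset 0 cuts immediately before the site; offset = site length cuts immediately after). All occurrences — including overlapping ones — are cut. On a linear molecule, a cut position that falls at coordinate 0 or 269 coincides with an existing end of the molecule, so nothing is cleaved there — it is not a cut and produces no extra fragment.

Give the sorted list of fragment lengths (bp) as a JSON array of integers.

[13,26,42,67,121]

Scan for sites:
  VbrVI TTGC/1: at [108] ⇒ [109]
  HnxVI GGGC/4: at [38, 131, 144] ⇒ [42, 135, 148]
  EstV (GCCAACCG, off=4): no sites
  WciIX (TGTGGTC, off=6): no sites
  BxoX (GAGAT, off=3): no sites

Pooled cuts: [42, 109, 135, 148]

Fragments:
  [0,42): 42 bp
  [42,109): 67 bp
  [109,135): 26 bp
  [135,148): 13 bp
  [148,269): 121 bp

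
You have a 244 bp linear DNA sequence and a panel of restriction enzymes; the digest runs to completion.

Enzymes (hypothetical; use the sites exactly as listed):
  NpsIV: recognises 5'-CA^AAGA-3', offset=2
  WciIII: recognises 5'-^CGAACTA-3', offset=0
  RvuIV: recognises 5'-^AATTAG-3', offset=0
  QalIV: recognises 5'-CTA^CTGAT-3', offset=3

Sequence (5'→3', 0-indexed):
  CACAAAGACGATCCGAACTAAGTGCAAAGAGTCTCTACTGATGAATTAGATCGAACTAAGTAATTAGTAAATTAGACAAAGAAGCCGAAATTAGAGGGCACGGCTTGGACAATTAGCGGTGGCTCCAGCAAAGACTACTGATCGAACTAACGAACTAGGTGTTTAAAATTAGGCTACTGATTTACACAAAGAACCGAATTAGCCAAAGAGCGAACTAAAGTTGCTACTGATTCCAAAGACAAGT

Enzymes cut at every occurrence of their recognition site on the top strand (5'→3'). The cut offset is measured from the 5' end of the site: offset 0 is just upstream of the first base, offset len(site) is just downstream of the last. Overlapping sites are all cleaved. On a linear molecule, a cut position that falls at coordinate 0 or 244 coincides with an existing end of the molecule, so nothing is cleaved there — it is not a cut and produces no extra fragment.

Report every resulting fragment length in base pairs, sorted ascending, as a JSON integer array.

Per-enzyme occurrences:
  NpsIV CAAAGA/2: at [2, 24, 76, 128, 186, 203, 233] ⇒ [4, 26, 78, 130, 188, 205, 235]
  WciIII CGAACTA/0: at [13, 51, 142, 150, 210] ⇒ [13, 51, 142, 150, 210]
  RvuIV AATTAG/0: at [43, 61, 69, 88, 110, 166, 196] ⇒ [43, 61, 69, 88, 110, 166, 196]
  QalIV CTACTGAT/3: at [34, 134, 173, 223] ⇒ [37, 137, 176, 226]

All cut coordinates (distinct, sorted): [4, 13, 26, 37, 43, 51, 61, 69, 78, 88, 110, 130, 137, 142, 150, 166, 176, 188, 196, 205, 210, 226, 235]

Fragments:
  [0,4): 4 bp
  [4,13): 9 bp
  [13,26): 13 bp
  [26,37): 11 bp
  [37,43): 6 bp
  [43,51): 8 bp
  [51,61): 10 bp
  [61,69): 8 bp
  [69,78): 9 bp
  [78,88): 10 bp
  [88,110): 22 bp
  [110,130): 20 bp
  [130,137): 7 bp
  [137,142): 5 bp
  [142,150): 8 bp
  [150,166): 16 bp
  [166,176): 10 bp
  [176,188): 12 bp
  [188,196): 8 bp
  [196,205): 9 bp
  [205,210): 5 bp
  [210,226): 16 bp
  [226,235): 9 bp
  [235,244): 9 bp

[4,5,5,6,7,8,8,8,8,9,9,9,9,9,10,10,10,11,12,13,16,16,20,22]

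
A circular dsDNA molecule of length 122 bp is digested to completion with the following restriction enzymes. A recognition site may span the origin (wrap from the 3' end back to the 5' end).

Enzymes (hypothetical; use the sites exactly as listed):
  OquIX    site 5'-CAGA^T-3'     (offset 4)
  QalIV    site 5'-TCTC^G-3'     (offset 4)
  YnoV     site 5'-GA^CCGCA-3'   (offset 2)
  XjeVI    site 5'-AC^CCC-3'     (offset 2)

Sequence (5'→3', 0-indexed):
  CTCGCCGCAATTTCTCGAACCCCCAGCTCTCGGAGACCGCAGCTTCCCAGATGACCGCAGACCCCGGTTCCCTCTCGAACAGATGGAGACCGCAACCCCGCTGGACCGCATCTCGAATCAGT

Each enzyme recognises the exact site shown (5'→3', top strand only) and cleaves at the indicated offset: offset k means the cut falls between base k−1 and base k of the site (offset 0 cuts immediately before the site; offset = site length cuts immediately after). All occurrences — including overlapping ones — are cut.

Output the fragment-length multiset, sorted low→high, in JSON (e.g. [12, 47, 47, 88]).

[3,4,5,6,7,7,8,9,9,11,11,13,14,15]

Site scan:
  OquIX (CAGAT, off=4): starts [47, 79] → cuts [51, 83]
  QalIV (TCTCG, off=4): starts [12, 27, 72, 110, 121] → cuts [3, 16, 31, 76, 114]
  YnoV (GACCGCA, off=2): starts [34, 52, 87, 103] → cuts [36, 54, 89, 105]
  XjeVI (ACCCC, off=2): starts [18, 60, 94] → cuts [20, 62, 96]

Pooled cuts: [3, 16, 20, 31, 36, 51, 54, 62, 76, 83, 89, 96, 105, 114]

Fragments:
  3→16: 13 bp
  16→20: 4 bp
  20→31: 11 bp
  31→36: 5 bp
  36→51: 15 bp
  51→54: 3 bp
  54→62: 8 bp
  62→76: 14 bp
  76→83: 7 bp
  83→89: 6 bp
  89→96: 7 bp
  96→105: 9 bp
  105→114: 9 bp
  114→3 (wrap): 122-114+3 = 11 bp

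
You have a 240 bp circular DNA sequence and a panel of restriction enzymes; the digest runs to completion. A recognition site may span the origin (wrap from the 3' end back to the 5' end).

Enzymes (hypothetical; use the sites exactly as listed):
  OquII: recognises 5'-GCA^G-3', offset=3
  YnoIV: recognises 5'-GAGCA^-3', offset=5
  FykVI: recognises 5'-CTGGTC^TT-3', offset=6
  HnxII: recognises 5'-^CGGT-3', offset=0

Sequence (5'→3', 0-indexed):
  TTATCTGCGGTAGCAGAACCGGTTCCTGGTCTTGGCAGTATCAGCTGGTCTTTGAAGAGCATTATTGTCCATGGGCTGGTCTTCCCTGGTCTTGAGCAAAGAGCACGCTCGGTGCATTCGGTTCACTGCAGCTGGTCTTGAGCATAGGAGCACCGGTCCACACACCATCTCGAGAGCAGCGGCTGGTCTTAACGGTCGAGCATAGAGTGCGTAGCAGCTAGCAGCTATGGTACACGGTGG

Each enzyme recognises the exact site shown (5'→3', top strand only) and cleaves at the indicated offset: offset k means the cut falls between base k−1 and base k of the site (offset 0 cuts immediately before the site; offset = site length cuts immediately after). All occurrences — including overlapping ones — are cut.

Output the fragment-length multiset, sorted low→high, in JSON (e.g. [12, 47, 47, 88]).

Site scan:
  OquII (GCAG, off=3): starts [12, 34, 127, 175, 213, 220] → cuts [15, 37, 130, 178, 216, 223]
  YnoIV (GAGCA, off=5): starts [56, 93, 100, 139, 147, 173, 197] → cuts [61, 98, 105, 144, 152, 178, 202]
  FykVI (CTGGTCTT, off=6): starts [25, 44, 75, 85, 131, 182] → cuts [31, 50, 81, 91, 137, 188]
  HnxII (CGGT, off=0): starts [7, 19, 109, 118, 153, 192, 234] → cuts [7, 19, 109, 118, 153, 192, 234]

All cut coordinates (distinct, sorted): [7, 15, 19, 31, 37, 50, 61, 81, 91, 98, 105, 109, 118, 130, 137, 144, 152, 153, 178, 188, 192, 202, 216, 223, 234]

Fragments:
  7→15: 8 bp
  15→19: 4 bp
  19→31: 12 bp
  31→37: 6 bp
  37→50: 13 bp
  50→61: 11 bp
  61→81: 20 bp
  81→91: 10 bp
  91→98: 7 bp
  98→105: 7 bp
  105→109: 4 bp
  109→118: 9 bp
  118→130: 12 bp
  130→137: 7 bp
  137→144: 7 bp
  144→152: 8 bp
  152→153: 1 bp
  153→178: 25 bp
  178→188: 10 bp
  188→192: 4 bp
  192→202: 10 bp
  202→216: 14 bp
  216→223: 7 bp
  223→234: 11 bp
  234→7 (wrap): 240-234+7 = 13 bp

[1,4,4,4,6,7,7,7,7,7,8,8,9,10,10,10,11,11,12,12,13,13,14,20,25]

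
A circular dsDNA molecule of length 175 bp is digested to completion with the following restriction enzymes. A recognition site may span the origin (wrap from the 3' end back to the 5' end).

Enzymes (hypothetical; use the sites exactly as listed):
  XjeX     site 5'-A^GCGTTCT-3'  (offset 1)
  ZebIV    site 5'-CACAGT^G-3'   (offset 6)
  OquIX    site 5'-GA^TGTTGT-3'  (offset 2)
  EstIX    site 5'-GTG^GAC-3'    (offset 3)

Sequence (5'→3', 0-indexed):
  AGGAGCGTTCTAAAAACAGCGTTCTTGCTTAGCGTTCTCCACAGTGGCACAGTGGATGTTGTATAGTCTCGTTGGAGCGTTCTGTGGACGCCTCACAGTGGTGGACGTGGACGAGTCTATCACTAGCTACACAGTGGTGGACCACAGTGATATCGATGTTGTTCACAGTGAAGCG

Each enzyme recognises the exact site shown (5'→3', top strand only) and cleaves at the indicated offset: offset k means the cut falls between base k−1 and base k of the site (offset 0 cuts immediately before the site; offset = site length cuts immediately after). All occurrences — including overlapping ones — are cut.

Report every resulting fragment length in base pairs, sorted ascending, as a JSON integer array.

[3,4,4,6,8,8,9,10,10,13,13,13,14,14,20,26]

Site scan:
  XjeX (AGCGTTCT, off=1): starts [3, 17, 30, 75] → cuts [4, 18, 31, 76]
  ZebIV (CACAGTG, off=6): starts [39, 47, 93, 129, 142, 163] → cuts [45, 53, 99, 135, 148, 169]
  OquIX (GATGTTGT, off=2): starts [54, 154] → cuts [56, 156]
  EstIX (GTGGAC, off=3): starts [83, 100, 106, 136] → cuts [86, 103, 109, 139]

All cut coordinates (distinct, sorted): [4, 18, 31, 45, 53, 56, 76, 86, 99, 103, 109, 135, 139, 148, 156, 169]

Fragments:
  4→18: 14 bp
  18→31: 13 bp
  31→45: 14 bp
  45→53: 8 bp
  53→56: 3 bp
  56→76: 20 bp
  76→86: 10 bp
  86→99: 13 bp
  99→103: 4 bp
  103→109: 6 bp
  109→135: 26 bp
  135→139: 4 bp
  139→148: 9 bp
  148→156: 8 bp
  156→169: 13 bp
  169→4 (wrap): 175-169+4 = 10 bp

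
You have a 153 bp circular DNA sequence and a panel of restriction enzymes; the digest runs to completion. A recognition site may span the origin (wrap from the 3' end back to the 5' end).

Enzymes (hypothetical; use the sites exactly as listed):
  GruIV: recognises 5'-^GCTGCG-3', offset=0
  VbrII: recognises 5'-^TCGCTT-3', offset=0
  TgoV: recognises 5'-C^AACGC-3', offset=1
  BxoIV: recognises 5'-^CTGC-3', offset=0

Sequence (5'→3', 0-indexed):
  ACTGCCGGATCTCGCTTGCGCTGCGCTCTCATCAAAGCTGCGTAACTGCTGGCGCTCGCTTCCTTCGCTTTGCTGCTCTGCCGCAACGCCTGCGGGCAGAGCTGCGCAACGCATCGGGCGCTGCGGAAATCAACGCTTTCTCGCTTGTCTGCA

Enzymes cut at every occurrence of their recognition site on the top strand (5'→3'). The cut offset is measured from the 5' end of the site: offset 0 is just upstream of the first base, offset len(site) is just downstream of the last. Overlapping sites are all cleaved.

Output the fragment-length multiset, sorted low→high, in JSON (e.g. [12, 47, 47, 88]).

[1,1,1,1,5,5,6,6,7,8,8,8,8,9,9,10,10,11,11,12,16]

Per-enzyme occurrences:
  GruIV GCTGCG/0: at [19, 36, 100, 119] ⇒ [19, 36, 100, 119]
  VbrII TCGCTT/0: at [11, 55, 64, 140] ⇒ [11, 55, 64, 140]
  TgoV CAACGC/1: at [83, 106, 130] ⇒ [84, 107, 131]
  BxoIV CTGC/0: at [1, 20, 37, 45, 72, 77, 89, 101, 120, 148] ⇒ [1, 20, 37, 45, 72, 77, 89, 101, 120, 148]

Pooled cuts: [1, 11, 19, 20, 36, 37, 45, 55, 64, 72, 77, 84, 89, 100, 101, 107, 119, 120, 131, 140, 148]

Fragments:
  1→11: 10 bp
  11→19: 8 bp
  19→20: 1 bp
  20→36: 16 bp
  36→37: 1 bp
  37→45: 8 bp
  45→55: 10 bp
  55→64: 9 bp
  64→72: 8 bp
  72→77: 5 bp
  77→84: 7 bp
  84→89: 5 bp
  89→100: 11 bp
  100→101: 1 bp
  101→107: 6 bp
  107→119: 12 bp
  119→120: 1 bp
  120→131: 11 bp
  131→140: 9 bp
  140→148: 8 bp
  148→1 (wrap): 153-148+1 = 6 bp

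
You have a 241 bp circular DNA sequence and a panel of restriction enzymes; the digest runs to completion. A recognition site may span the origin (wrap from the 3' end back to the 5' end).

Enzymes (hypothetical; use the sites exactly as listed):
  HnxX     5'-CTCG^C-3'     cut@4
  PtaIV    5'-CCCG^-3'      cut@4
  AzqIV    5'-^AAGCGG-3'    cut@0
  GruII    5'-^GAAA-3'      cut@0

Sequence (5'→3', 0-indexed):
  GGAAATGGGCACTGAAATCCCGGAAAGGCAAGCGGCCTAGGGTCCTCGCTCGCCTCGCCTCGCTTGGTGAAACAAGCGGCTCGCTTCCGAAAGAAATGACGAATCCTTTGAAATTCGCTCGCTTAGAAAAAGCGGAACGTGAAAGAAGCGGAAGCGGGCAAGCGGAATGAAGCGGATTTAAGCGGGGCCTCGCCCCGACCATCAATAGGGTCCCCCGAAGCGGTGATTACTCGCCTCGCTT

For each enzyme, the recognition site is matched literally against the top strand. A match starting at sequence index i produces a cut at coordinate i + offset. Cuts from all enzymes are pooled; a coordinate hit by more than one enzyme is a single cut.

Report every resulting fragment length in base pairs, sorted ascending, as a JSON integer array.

[4,4,4,4,4,5,5,5,5,5,5,5,6,6,7,8,9,10,10,10,11,12,12,13,16,17,19,20]

Scan for sites:
  HnxX CTCGC/4: at [44, 48, 53, 58, 79, 117, 188, 229, 234] ⇒ [48, 52, 57, 62, 83, 121, 192, 233, 238]
  PtaIV CCCG/4: at [18, 193, 213] ⇒ [22, 197, 217]
  AzqIV AAGCGG/0: at [29, 73, 129, 145, 151, 159, 169, 179, 217] ⇒ [29, 73, 129, 145, 151, 159, 169, 179, 217]
  GruII GAAA/0: at [1, 13, 22, 68, 88, 92, 109, 125, 140] ⇒ [1, 13, 22, 68, 88, 92, 109, 125, 140]

Pooled cuts: [1, 13, 22, 29, 48, 52, 57, 62, 68, 73, 83, 88, 92, 109, 121, 125, 129, 140, 145, 151, 159, 169, 179, 192, 197, 217, 233, 238]

Fragments:
  1→13: 12 bp
  13→22: 9 bp
  22→29: 7 bp
  29→48: 19 bp
  48→52: 4 bp
  52→57: 5 bp
  57→62: 5 bp
  62→68: 6 bp
  68→73: 5 bp
  73→83: 10 bp
  83→88: 5 bp
  88→92: 4 bp
  92→109: 17 bp
  109→121: 12 bp
  121→125: 4 bp
  125→129: 4 bp
  129→140: 11 bp
  140→145: 5 bp
  145→151: 6 bp
  151→159: 8 bp
  159→169: 10 bp
  169→179: 10 bp
  179→192: 13 bp
  192→197: 5 bp
  197→217: 20 bp
  217→233: 16 bp
  233→238: 5 bp
  238→1 (wrap): 241-238+1 = 4 bp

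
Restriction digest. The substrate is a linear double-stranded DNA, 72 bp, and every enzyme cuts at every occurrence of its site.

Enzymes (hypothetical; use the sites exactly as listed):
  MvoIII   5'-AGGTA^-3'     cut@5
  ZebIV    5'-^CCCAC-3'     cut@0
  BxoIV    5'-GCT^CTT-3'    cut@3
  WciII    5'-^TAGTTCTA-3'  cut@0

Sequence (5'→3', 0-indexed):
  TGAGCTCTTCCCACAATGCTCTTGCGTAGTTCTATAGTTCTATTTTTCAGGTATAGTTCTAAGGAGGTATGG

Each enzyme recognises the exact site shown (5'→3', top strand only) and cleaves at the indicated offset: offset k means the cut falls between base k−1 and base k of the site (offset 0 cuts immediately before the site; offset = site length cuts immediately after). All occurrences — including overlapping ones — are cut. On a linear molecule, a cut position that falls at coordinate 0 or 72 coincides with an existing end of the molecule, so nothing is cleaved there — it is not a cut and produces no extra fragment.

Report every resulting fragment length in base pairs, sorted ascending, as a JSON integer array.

Site scan:
  MvoIII (AGGTA, off=5): starts [48, 64] → cuts [53, 69]
  ZebIV (CCCAC, off=0): starts [9] → cuts [9]
  BxoIV (GCTCTT, off=3): starts [3, 17] → cuts [6, 20]
  WciII (TAGTTCTA, off=0): starts [26, 34, 53] → cuts [26, 34, 53]

Pooled cuts: [6, 9, 20, 26, 34, 53, 69]

Fragments:
  [0,6): 6 bp
  [6,9): 3 bp
  [9,20): 11 bp
  [20,26): 6 bp
  [26,34): 8 bp
  [34,53): 19 bp
  [53,69): 16 bp
  [69,72): 3 bp

[3,3,6,6,8,11,16,19]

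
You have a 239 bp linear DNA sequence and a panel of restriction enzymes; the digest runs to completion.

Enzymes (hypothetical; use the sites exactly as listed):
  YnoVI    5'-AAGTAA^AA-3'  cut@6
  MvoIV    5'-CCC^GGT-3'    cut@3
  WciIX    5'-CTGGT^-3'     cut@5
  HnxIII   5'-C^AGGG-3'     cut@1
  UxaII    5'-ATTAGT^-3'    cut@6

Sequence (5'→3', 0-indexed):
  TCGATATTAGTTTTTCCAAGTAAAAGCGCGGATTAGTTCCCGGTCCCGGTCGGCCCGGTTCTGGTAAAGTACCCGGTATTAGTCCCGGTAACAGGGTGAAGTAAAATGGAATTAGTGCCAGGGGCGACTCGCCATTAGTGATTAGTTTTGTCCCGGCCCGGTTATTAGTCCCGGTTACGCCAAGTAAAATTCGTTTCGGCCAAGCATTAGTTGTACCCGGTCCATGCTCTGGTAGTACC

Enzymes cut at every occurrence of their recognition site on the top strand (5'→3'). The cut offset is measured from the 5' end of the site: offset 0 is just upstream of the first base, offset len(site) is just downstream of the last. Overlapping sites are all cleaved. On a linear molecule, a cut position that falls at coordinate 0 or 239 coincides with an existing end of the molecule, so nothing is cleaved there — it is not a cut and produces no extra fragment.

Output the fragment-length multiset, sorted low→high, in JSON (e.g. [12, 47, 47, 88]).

Site scan:
  YnoVI AAGTAAAA/6: at [17, 98, 181] ⇒ [23, 104, 187]
  MvoIV CCCGGT/3: at [38, 44, 53, 71, 83, 156, 169, 215] ⇒ [41, 47, 56, 74, 86, 159, 172, 218]
  WciIX CTGGT/5: at [60, 228] ⇒ [65, 233]
  HnxIII CAGGG/1: at [91, 118] ⇒ [92, 119]
  UxaII ATTAGT/6: at [5, 31, 77, 110, 133, 140, 163, 205] ⇒ [11, 37, 83, 116, 139, 146, 169, 211]

All cut coordinates (distinct, sorted): [11, 23, 37, 41, 47, 56, 65, 74, 83, 86, 92, 104, 116, 119, 139, 146, 159, 169, 172, 187, 211, 218, 233]

Fragments:
  [0,11): 11 bp
  [11,23): 12 bp
  [23,37): 14 bp
  [37,41): 4 bp
  [41,47): 6 bp
  [47,56): 9 bp
  [56,65): 9 bp
  [65,74): 9 bp
  [74,83): 9 bp
  [83,86): 3 bp
  [86,92): 6 bp
  [92,104): 12 bp
  [104,116): 12 bp
  [116,119): 3 bp
  [119,139): 20 bp
  [139,146): 7 bp
  [146,159): 13 bp
  [159,169): 10 bp
  [169,172): 3 bp
  [172,187): 15 bp
  [187,211): 24 bp
  [211,218): 7 bp
  [218,233): 15 bp
  [233,239): 6 bp

[3,3,3,4,6,6,6,7,7,9,9,9,9,10,11,12,12,12,13,14,15,15,20,24]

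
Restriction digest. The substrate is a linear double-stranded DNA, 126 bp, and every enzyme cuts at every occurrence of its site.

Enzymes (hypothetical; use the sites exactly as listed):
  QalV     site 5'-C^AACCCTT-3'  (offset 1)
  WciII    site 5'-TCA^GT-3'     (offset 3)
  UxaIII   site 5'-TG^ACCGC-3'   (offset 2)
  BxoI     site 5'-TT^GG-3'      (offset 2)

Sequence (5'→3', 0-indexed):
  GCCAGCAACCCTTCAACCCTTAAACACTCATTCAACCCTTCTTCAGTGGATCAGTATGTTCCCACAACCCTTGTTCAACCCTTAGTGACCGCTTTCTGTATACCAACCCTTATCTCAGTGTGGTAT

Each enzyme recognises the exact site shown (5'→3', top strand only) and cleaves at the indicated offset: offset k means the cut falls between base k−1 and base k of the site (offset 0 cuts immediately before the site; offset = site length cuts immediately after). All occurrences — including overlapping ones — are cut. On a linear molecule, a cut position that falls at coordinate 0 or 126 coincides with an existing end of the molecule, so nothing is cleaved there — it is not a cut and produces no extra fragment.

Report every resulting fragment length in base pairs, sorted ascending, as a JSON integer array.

[6,8,8,9,11,11,12,12,13,17,19]

Site scan:
  QalV (CAACCCTT, off=1): starts [5, 13, 32, 64, 75, 103] → cuts [6, 14, 33, 65, 76, 104]
  WciII (TCAGT, off=3): starts [42, 50, 114] → cuts [45, 53, 117]
  UxaIII (TGACCGC, off=2): starts [85] → cuts [87]
  BxoI (TTGG, off=2): no sites

All cut coordinates (distinct, sorted): [6, 14, 33, 45, 53, 65, 76, 87, 104, 117]

Fragment lengths:
  [0,6): 6 bp
  [6,14): 8 bp
  [14,33): 19 bp
  [33,45): 12 bp
  [45,53): 8 bp
  [53,65): 12 bp
  [65,76): 11 bp
  [76,87): 11 bp
  [87,104): 17 bp
  [104,117): 13 bp
  [117,126): 9 bp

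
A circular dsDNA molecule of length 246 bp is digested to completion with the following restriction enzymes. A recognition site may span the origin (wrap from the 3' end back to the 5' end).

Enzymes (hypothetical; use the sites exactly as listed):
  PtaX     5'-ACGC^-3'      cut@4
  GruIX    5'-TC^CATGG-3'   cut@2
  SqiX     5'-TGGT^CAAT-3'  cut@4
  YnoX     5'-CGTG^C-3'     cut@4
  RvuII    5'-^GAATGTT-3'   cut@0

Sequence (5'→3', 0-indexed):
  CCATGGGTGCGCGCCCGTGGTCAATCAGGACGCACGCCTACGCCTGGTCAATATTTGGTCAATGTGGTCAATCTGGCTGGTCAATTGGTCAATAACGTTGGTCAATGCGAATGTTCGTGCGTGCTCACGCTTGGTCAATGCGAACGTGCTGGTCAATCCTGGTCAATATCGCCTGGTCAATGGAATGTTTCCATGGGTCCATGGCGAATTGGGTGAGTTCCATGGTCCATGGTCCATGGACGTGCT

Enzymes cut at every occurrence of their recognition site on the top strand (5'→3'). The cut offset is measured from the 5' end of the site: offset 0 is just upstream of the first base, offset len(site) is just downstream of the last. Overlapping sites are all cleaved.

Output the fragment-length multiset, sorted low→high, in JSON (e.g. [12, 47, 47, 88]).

[3,4,4,5,5,5,5,6,6,7,7,7,8,8,9,9,10,10,11,11,12,13,13,13,14,20,21]

Site scan:
  PtaX ACGC/4: at [29, 33, 39, 126] ⇒ [33, 37, 43, 130]
  GruIX TCCATGG/2: at [189, 197, 218, 225, 232, 245] ⇒ [1, 191, 199, 220, 227, 234]
  SqiX TGGTCAAT/4: at [17, 44, 55, 64, 77, 85, 98, 131, 149, 159, 173] ⇒ [21, 48, 59, 68, 81, 89, 102, 135, 153, 163, 177]
  YnoX CGTGC/4: at [115, 119, 144, 240] ⇒ [119, 123, 148, 244]
  RvuII GAATGTT/0: at [108, 182] ⇒ [108, 182]

All cut coordinates (distinct, sorted): [1, 21, 33, 37, 43, 48, 59, 68, 81, 89, 102, 108, 119, 123, 130, 135, 148, 153, 163, 177, 182, 191, 199, 220, 227, 234, 244]

Fragments:
  1→21: 20 bp
  21→33: 12 bp
  33→37: 4 bp
  37→43: 6 bp
  43→48: 5 bp
  48→59: 11 bp
  59→68: 9 bp
  68→81: 13 bp
  81→89: 8 bp
  89→102: 13 bp
  102→108: 6 bp
  108→119: 11 bp
  119→123: 4 bp
  123→130: 7 bp
  130→135: 5 bp
  135→148: 13 bp
  148→153: 5 bp
  153→163: 10 bp
  163→177: 14 bp
  177→182: 5 bp
  182→191: 9 bp
  191→199: 8 bp
  199→220: 21 bp
  220→227: 7 bp
  227→234: 7 bp
  234→244: 10 bp
  244→1 (wrap): 246-244+1 = 3 bp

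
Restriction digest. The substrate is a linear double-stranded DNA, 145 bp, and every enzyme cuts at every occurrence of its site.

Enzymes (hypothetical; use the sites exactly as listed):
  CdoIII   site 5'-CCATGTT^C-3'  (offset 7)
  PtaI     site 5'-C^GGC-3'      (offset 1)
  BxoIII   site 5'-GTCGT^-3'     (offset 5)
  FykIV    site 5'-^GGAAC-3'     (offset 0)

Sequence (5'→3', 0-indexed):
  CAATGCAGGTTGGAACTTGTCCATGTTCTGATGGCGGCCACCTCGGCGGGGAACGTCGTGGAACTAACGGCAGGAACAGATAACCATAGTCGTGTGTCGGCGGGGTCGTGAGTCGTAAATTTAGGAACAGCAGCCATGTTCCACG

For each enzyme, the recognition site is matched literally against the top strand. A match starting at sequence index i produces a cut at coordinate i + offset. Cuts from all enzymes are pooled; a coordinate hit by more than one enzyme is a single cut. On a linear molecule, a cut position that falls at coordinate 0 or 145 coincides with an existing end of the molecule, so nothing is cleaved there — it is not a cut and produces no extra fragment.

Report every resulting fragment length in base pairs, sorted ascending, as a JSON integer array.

[4,5,5,5,7,7,8,9,9,10,11,11,16,17,21]

Per-enzyme occurrences:
  CdoIII CCATGTTC/7: at [20, 133] ⇒ [27, 140]
  PtaI CGGC/1: at [34, 43, 67, 97] ⇒ [35, 44, 68, 98]
  BxoIII GTCGT/5: at [54, 88, 104, 111] ⇒ [59, 93, 109, 116]
  FykIV GGAAC/0: at [11, 49, 59, 72, 123] ⇒ [11, 49, 59, 72, 123]

All cut coordinates (distinct, sorted): [11, 27, 35, 44, 49, 59, 68, 72, 93, 98, 109, 116, 123, 140]

Fragment lengths:
  [0,11): 11 bp
  [11,27): 16 bp
  [27,35): 8 bp
  [35,44): 9 bp
  [44,49): 5 bp
  [49,59): 10 bp
  [59,68): 9 bp
  [68,72): 4 bp
  [72,93): 21 bp
  [93,98): 5 bp
  [98,109): 11 bp
  [109,116): 7 bp
  [116,123): 7 bp
  [123,140): 17 bp
  [140,145): 5 bp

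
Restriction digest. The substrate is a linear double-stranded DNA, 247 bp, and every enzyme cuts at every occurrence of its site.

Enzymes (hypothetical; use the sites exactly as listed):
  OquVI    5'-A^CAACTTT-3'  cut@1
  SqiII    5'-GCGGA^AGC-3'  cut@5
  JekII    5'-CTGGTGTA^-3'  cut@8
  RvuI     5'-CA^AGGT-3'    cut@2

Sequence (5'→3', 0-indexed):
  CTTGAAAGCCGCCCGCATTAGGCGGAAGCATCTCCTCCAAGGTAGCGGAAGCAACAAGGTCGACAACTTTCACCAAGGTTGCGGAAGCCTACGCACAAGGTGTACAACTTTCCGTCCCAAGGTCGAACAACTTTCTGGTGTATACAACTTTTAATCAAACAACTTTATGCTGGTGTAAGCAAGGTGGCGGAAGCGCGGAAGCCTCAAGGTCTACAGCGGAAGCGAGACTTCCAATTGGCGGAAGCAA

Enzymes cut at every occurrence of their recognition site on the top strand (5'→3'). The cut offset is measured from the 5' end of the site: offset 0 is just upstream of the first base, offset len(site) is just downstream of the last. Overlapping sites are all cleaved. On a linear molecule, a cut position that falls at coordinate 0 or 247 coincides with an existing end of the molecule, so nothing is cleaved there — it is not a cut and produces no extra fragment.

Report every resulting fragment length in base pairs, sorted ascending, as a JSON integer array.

Site scan:
  OquVI ACAACTTT/1: at [62, 103, 126, 143, 158] ⇒ [63, 104, 127, 144, 159]
  SqiII GCGGAAGC/5: at [21, 44, 80, 186, 194, 215, 237] ⇒ [26, 49, 85, 191, 199, 220, 242]
  JekII CTGGTGTA/8: at [134, 169] ⇒ [142, 177]
  RvuI CAAGGT/2: at [37, 54, 73, 95, 117, 179, 204] ⇒ [39, 56, 75, 97, 119, 181, 206]

Pooled cuts: [26, 39, 49, 56, 63, 75, 85, 97, 104, 119, 127, 142, 144, 159, 177, 181, 191, 199, 206, 220, 242]

Fragment lengths:
  [0,26): 26 bp
  [26,39): 13 bp
  [39,49): 10 bp
  [49,56): 7 bp
  [56,63): 7 bp
  [63,75): 12 bp
  [75,85): 10 bp
  [85,97): 12 bp
  [97,104): 7 bp
  [104,119): 15 bp
  [119,127): 8 bp
  [127,142): 15 bp
  [142,144): 2 bp
  [144,159): 15 bp
  [159,177): 18 bp
  [177,181): 4 bp
  [181,191): 10 bp
  [191,199): 8 bp
  [199,206): 7 bp
  [206,220): 14 bp
  [220,242): 22 bp
  [242,247): 5 bp

[2,4,5,7,7,7,7,8,8,10,10,10,12,12,13,14,15,15,15,18,22,26]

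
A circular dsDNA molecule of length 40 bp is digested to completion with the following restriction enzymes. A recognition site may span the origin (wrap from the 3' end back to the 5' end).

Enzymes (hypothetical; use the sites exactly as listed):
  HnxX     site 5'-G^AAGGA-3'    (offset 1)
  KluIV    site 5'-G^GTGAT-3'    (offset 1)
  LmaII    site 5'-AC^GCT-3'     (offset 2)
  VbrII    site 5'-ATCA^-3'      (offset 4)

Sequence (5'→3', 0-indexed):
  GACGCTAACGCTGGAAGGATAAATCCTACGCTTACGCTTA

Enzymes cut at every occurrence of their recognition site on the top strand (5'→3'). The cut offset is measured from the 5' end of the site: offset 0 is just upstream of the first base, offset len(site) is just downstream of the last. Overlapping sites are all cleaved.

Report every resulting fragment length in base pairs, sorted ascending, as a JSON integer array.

Site scan:
  HnxX (GAAGGA, off=1): starts [13] → cuts [14]
  KluIV (GGTGAT, off=1): no sites
  LmaII (ACGCT, off=2): starts [1, 7, 27, 33] → cuts [3, 9, 29, 35]
  VbrII (ATCA, off=4): no sites

All cut coordinates (distinct, sorted): [3, 9, 14, 29, 35]

Fragments:
  3→9: 6 bp
  9→14: 5 bp
  14→29: 15 bp
  29→35: 6 bp
  35→3 (wrap): 40-35+3 = 8 bp

[5,6,6,8,15]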